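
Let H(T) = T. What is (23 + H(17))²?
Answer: 1600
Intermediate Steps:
(23 + H(17))² = (23 + 17)² = 40² = 1600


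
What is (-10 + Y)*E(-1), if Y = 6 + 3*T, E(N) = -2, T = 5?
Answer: -22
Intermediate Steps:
Y = 21 (Y = 6 + 3*5 = 6 + 15 = 21)
(-10 + Y)*E(-1) = (-10 + 21)*(-2) = 11*(-2) = -22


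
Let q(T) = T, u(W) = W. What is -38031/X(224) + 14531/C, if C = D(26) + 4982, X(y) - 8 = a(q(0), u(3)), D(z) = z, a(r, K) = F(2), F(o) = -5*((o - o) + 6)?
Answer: 95389465/55088 ≈ 1731.6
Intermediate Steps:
F(o) = -30 (F(o) = -5*(0 + 6) = -5*6 = -30)
a(r, K) = -30
X(y) = -22 (X(y) = 8 - 30 = -22)
C = 5008 (C = 26 + 4982 = 5008)
-38031/X(224) + 14531/C = -38031/(-22) + 14531/5008 = -38031*(-1/22) + 14531*(1/5008) = 38031/22 + 14531/5008 = 95389465/55088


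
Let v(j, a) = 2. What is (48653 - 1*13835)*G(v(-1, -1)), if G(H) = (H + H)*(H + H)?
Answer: 557088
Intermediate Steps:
G(H) = 4*H**2 (G(H) = (2*H)*(2*H) = 4*H**2)
(48653 - 1*13835)*G(v(-1, -1)) = (48653 - 1*13835)*(4*2**2) = (48653 - 13835)*(4*4) = 34818*16 = 557088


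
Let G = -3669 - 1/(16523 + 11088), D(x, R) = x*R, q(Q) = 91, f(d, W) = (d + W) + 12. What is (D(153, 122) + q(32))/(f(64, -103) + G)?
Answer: -517899527/102050257 ≈ -5.0749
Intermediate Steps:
f(d, W) = 12 + W + d (f(d, W) = (W + d) + 12 = 12 + W + d)
D(x, R) = R*x
G = -101304760/27611 (G = -3669 - 1/27611 = -101304760/27611 ≈ -3669.0)
(D(153, 122) + q(32))/(f(64, -103) + G) = (122*153 + 91)/((12 - 103 + 64) - 101304760/27611) = (18666 + 91)/(-27 - 101304760/27611) = 18757/(-102050257/27611) = 18757*(-27611/102050257) = -517899527/102050257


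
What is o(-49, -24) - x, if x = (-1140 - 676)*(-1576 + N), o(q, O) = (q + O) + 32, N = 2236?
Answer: 1198519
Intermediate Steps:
o(q, O) = 32 + O + q (o(q, O) = (O + q) + 32 = 32 + O + q)
x = -1198560 (x = (-1140 - 676)*(-1576 + 2236) = -1816*660 = -1198560)
o(-49, -24) - x = (32 - 24 - 49) - 1*(-1198560) = -41 + 1198560 = 1198519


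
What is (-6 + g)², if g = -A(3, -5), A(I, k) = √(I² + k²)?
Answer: (6 + √34)² ≈ 139.97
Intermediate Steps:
g = -√34 (g = -√(3² + (-5)²) = -√(9 + 25) = -√34 ≈ -5.8309)
(-6 + g)² = (-6 - √34)²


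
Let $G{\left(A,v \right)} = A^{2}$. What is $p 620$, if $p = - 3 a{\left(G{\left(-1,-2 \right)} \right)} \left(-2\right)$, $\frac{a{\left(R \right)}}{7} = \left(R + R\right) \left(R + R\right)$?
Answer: $104160$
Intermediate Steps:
$a{\left(R \right)} = 28 R^{2}$ ($a{\left(R \right)} = 7 \left(R + R\right) \left(R + R\right) = 7 \cdot 2 R 2 R = 7 \cdot 4 R^{2} = 28 R^{2}$)
$p = 168$ ($p = - 3 \cdot 28 \left(\left(-1\right)^{2}\right)^{2} \left(-2\right) = - 3 \cdot 28 \cdot 1^{2} \left(-2\right) = - 3 \cdot 28 \cdot 1 \left(-2\right) = \left(-3\right) 28 \left(-2\right) = \left(-84\right) \left(-2\right) = 168$)
$p 620 = 168 \cdot 620 = 104160$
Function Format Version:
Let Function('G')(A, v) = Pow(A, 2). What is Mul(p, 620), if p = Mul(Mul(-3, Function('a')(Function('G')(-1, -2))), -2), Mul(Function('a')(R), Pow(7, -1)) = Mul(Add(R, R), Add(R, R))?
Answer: 104160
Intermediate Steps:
Function('a')(R) = Mul(28, Pow(R, 2)) (Function('a')(R) = Mul(7, Mul(Add(R, R), Add(R, R))) = Mul(7, Mul(Mul(2, R), Mul(2, R))) = Mul(7, Mul(4, Pow(R, 2))) = Mul(28, Pow(R, 2)))
p = 168 (p = Mul(Mul(-3, Mul(28, Pow(Pow(-1, 2), 2))), -2) = Mul(Mul(-3, Mul(28, Pow(1, 2))), -2) = Mul(Mul(-3, Mul(28, 1)), -2) = Mul(Mul(-3, 28), -2) = Mul(-84, -2) = 168)
Mul(p, 620) = Mul(168, 620) = 104160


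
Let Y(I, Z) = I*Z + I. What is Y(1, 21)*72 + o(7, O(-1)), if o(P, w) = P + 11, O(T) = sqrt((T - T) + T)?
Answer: 1602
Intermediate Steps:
O(T) = sqrt(T) (O(T) = sqrt(0 + T) = sqrt(T))
o(P, w) = 11 + P
Y(I, Z) = I + I*Z
Y(1, 21)*72 + o(7, O(-1)) = (1*(1 + 21))*72 + (11 + 7) = (1*22)*72 + 18 = 22*72 + 18 = 1584 + 18 = 1602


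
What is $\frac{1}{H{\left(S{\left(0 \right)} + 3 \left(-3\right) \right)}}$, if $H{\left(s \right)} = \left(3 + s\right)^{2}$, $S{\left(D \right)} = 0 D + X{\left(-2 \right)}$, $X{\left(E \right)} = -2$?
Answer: $\frac{1}{64} \approx 0.015625$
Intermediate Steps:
$S{\left(D \right)} = -2$ ($S{\left(D \right)} = 0 D - 2 = 0 - 2 = -2$)
$\frac{1}{H{\left(S{\left(0 \right)} + 3 \left(-3\right) \right)}} = \frac{1}{\left(3 + \left(-2 + 3 \left(-3\right)\right)\right)^{2}} = \frac{1}{\left(3 - 11\right)^{2}} = \frac{1}{\left(-8\right)^{2}} = \frac{1}{64}$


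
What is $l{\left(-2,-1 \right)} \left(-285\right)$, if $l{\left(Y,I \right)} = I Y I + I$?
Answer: $855$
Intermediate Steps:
$l{\left(Y,I \right)} = I + Y I^{2}$ ($l{\left(Y,I \right)} = Y I^{2} + I = I + Y I^{2}$)
$l{\left(-2,-1 \right)} \left(-285\right) = - (1 - -2) \left(-285\right) = - (1 + 2) \left(-285\right) = \left(-1\right) 3 \left(-285\right) = \left(-3\right) \left(-285\right) = 855$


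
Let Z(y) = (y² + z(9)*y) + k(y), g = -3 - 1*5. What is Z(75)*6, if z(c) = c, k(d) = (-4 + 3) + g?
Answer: 37746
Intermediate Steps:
g = -8 (g = -3 - 5 = -8)
k(d) = -9 (k(d) = (-4 + 3) - 8 = -1 - 8 = -9)
Z(y) = -9 + y² + 9*y (Z(y) = (y² + 9*y) - 9 = -9 + y² + 9*y)
Z(75)*6 = (-9 + 75² + 9*75)*6 = (-9 + 5625 + 675)*6 = 6291*6 = 37746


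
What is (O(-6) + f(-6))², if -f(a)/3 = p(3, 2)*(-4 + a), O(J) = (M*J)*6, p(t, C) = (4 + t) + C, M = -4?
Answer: 171396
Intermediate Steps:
p(t, C) = 4 + C + t
O(J) = -24*J (O(J) = -4*J*6 = -24*J)
f(a) = 108 - 27*a (f(a) = -3*(4 + 2 + 3)*(-4 + a) = -27*(-4 + a) = -3*(-36 + 9*a) = 108 - 27*a)
(O(-6) + f(-6))² = (-24*(-6) + (108 - 27*(-6)))² = (144 + (108 + 162))² = (144 + 270)² = 414² = 171396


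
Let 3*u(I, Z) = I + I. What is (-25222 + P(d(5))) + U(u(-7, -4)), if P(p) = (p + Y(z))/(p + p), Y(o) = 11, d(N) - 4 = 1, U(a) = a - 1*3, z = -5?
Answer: -378421/15 ≈ -25228.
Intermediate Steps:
u(I, Z) = 2*I/3 (u(I, Z) = (I + I)/3 = (2*I)/3 = 2*I/3)
U(a) = -3 + a (U(a) = a - 3 = -3 + a)
d(N) = 5 (d(N) = 4 + 1 = 5)
P(p) = (11 + p)/(2*p) (P(p) = (p + 11)/(p + p) = (11 + p)/((2*p)) = (11 + p)*(1/(2*p)) = (11 + p)/(2*p))
(-25222 + P(d(5))) + U(u(-7, -4)) = (-25222 + (½)*(11 + 5)/5) + (-3 + (⅔)*(-7)) = (-25222 + (½)*(⅕)*16) + (-3 - 14/3) = (-25222 + 8/5) - 23/3 = -126102/5 - 23/3 = -378421/15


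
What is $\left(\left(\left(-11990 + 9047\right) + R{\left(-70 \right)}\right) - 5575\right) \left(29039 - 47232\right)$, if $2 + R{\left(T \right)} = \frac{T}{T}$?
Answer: $154986167$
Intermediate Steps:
$R{\left(T \right)} = -1$ ($R{\left(T \right)} = -2 + \frac{T}{T} = -2 + 1 = -1$)
$\left(\left(\left(-11990 + 9047\right) + R{\left(-70 \right)}\right) - 5575\right) \left(29039 - 47232\right) = \left(\left(\left(-11990 + 9047\right) - 1\right) - 5575\right) \left(29039 - 47232\right) = \left(\left(-2943 - 1\right) - 5575\right) \left(-18193\right) = \left(-2944 - 5575\right) \left(-18193\right) = \left(-8519\right) \left(-18193\right) = 154986167$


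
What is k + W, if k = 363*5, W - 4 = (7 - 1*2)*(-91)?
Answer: 1364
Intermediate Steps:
W = -451 (W = 4 + (7 - 1*2)*(-91) = 4 + (7 - 2)*(-91) = 4 + 5*(-91) = 4 - 455 = -451)
k = 1815
k + W = 1815 - 451 = 1364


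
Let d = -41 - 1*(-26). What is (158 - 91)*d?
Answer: -1005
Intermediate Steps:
d = -15 (d = -41 + 26 = -15)
(158 - 91)*d = (158 - 91)*(-15) = 67*(-15) = -1005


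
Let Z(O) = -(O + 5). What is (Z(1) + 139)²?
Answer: 17689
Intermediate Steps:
Z(O) = -5 - O (Z(O) = -(5 + O) = -5 - O)
(Z(1) + 139)² = ((-5 - 1*1) + 139)² = ((-5 - 1) + 139)² = (-6 + 139)² = 133² = 17689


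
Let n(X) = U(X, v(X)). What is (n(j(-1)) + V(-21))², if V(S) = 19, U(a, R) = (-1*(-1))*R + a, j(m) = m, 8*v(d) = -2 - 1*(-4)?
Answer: 5329/16 ≈ 333.06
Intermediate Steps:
v(d) = ¼ (v(d) = (-2 - 1*(-4))/8 = (-2 + 4)/8 = (⅛)*2 = ¼)
U(a, R) = R + a (U(a, R) = 1*R + a = R + a)
n(X) = ¼ + X
(n(j(-1)) + V(-21))² = ((¼ - 1) + 19)² = (-¾ + 19)² = (73/4)² = 5329/16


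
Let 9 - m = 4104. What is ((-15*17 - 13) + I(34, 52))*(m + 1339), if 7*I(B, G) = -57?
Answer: 5327348/7 ≈ 7.6105e+5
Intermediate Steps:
I(B, G) = -57/7 (I(B, G) = (1/7)*(-57) = -57/7)
m = -4095 (m = 9 - 1*4104 = 9 - 4104 = -4095)
((-15*17 - 13) + I(34, 52))*(m + 1339) = ((-15*17 - 13) - 57/7)*(-4095 + 1339) = ((-255 - 13) - 57/7)*(-2756) = (-268 - 57/7)*(-2756) = -1933/7*(-2756) = 5327348/7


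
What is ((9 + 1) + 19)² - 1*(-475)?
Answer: 1316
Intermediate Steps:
((9 + 1) + 19)² - 1*(-475) = (10 + 19)² + 475 = 29² + 475 = 841 + 475 = 1316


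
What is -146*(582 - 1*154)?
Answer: -62488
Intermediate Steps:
-146*(582 - 1*154) = -146*(582 - 154) = -146*428 = -62488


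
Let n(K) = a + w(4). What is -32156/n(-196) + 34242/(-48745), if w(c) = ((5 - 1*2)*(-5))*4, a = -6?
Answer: 782592124/1608585 ≈ 486.51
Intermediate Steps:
w(c) = -60 (w(c) = ((5 - 2)*(-5))*4 = (3*(-5))*4 = -15*4 = -60)
n(K) = -66 (n(K) = -6 - 60 = -66)
-32156/n(-196) + 34242/(-48745) = -32156/(-66) + 34242/(-48745) = -32156*(-1/66) + 34242*(-1/48745) = 16078/33 - 34242/48745 = 782592124/1608585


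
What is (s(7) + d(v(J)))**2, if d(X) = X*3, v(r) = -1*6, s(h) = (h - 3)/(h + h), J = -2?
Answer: 15376/49 ≈ 313.80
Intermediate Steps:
s(h) = (-3 + h)/(2*h) (s(h) = (-3 + h)/((2*h)) = (-3 + h)*(1/(2*h)) = (-3 + h)/(2*h))
v(r) = -6
d(X) = 3*X
(s(7) + d(v(J)))**2 = ((1/2)*(-3 + 7)/7 + 3*(-6))**2 = ((1/2)*(1/7)*4 - 18)**2 = (2/7 - 18)**2 = (-124/7)**2 = 15376/49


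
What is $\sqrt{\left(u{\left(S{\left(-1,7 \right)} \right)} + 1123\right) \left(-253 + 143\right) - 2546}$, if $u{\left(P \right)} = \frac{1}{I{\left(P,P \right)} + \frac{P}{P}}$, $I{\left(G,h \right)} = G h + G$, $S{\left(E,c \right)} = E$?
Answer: $i \sqrt{126186} \approx 355.23 i$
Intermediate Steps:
$I{\left(G,h \right)} = G + G h$
$u{\left(P \right)} = \frac{1}{1 + P \left(1 + P\right)}$ ($u{\left(P \right)} = \frac{1}{P \left(1 + P\right) + \frac{P}{P}} = \frac{1}{P \left(1 + P\right) + 1} = \frac{1}{1 + P \left(1 + P\right)}$)
$\sqrt{\left(u{\left(S{\left(-1,7 \right)} \right)} + 1123\right) \left(-253 + 143\right) - 2546} = \sqrt{\left(\frac{1}{1 - \left(1 - 1\right)} + 1123\right) \left(-253 + 143\right) - 2546} = \sqrt{\left(\frac{1}{1 - 0} + 1123\right) \left(-110\right) - 2546} = \sqrt{\left(\frac{1}{1 + 0} + 1123\right) \left(-110\right) - 2546} = \sqrt{\left(1^{-1} + 1123\right) \left(-110\right) - 2546} = \sqrt{\left(1 + 1123\right) \left(-110\right) - 2546} = \sqrt{1124 \left(-110\right) - 2546} = \sqrt{-123640 - 2546} = \sqrt{-126186} = i \sqrt{126186}$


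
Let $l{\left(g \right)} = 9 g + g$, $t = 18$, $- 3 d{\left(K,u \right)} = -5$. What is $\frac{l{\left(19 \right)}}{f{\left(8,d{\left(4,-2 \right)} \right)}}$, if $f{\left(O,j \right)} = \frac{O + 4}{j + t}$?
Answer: $\frac{5605}{18} \approx 311.39$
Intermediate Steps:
$d{\left(K,u \right)} = \frac{5}{3}$ ($d{\left(K,u \right)} = \left(- \frac{1}{3}\right) \left(-5\right) = \frac{5}{3}$)
$l{\left(g \right)} = 10 g$
$f{\left(O,j \right)} = \frac{4 + O}{18 + j}$ ($f{\left(O,j \right)} = \frac{O + 4}{j + 18} = \frac{4 + O}{18 + j}$)
$\frac{l{\left(19 \right)}}{f{\left(8,d{\left(4,-2 \right)} \right)}} = \frac{10 \cdot 19}{\frac{1}{18 + \frac{5}{3}} \left(4 + 8\right)} = \frac{190}{\frac{1}{\frac{59}{3}} \cdot 12} = \frac{190}{\frac{3}{59} \cdot 12} = \frac{190}{\frac{36}{59}} = 190 \cdot \frac{59}{36} = \frac{5605}{18}$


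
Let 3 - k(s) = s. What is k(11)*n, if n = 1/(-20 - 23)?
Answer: 8/43 ≈ 0.18605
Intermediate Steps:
n = -1/43 (n = 1/(-43) = -1/43 ≈ -0.023256)
k(s) = 3 - s
k(11)*n = (3 - 1*11)*(-1/43) = (3 - 11)*(-1/43) = -8*(-1/43) = 8/43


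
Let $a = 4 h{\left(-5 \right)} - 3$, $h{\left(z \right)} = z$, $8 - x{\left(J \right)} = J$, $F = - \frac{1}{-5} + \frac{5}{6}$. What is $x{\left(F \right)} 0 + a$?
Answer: $-23$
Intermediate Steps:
$F = \frac{31}{30}$ ($F = \left(-1\right) \left(- \frac{1}{5}\right) + 5 \cdot \frac{1}{6} = \frac{1}{5} + \frac{5}{6} = \frac{31}{30} \approx 1.0333$)
$x{\left(J \right)} = 8 - J$
$a = -23$ ($a = 4 \left(-5\right) - 3 = -20 - 3 = -23$)
$x{\left(F \right)} 0 + a = \left(8 - \frac{31}{30}\right) 0 - 23 = \frac{209}{30} \cdot 0 - 23 = 0 - 23 = -23$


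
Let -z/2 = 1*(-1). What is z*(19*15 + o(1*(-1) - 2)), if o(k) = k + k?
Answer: 558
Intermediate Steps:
o(k) = 2*k
z = 2 (z = -2*(-1) = 2)
z*(19*15 + o(1*(-1) - 2)) = 2*(19*15 + 2*(1*(-1) - 2)) = 2*(285 + 2*(-1 - 2)) = 2*(285 + 2*(-3)) = 2*(285 - 6) = 2*279 = 558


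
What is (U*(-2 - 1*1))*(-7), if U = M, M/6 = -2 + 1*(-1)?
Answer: -378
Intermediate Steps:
M = -18 (M = 6*(-2 + 1*(-1)) = 6*(-2 - 1) = 6*(-3) = -18)
U = -18
(U*(-2 - 1*1))*(-7) = -18*(-2 - 1*1)*(-7) = -18*(-2 - 1)*(-7) = -18*(-3)*(-7) = 54*(-7) = -378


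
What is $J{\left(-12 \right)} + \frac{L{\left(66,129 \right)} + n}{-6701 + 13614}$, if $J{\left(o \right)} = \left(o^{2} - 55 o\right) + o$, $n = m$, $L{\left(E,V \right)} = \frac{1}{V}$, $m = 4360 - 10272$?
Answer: $\frac{705524737}{891777} \approx 791.14$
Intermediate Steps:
$m = -5912$ ($m = 4360 - 10272 = -5912$)
$n = -5912$
$J{\left(o \right)} = o^{2} - 54 o$
$J{\left(-12 \right)} + \frac{L{\left(66,129 \right)} + n}{-6701 + 13614} = - 12 \left(-54 - 12\right) + \frac{\frac{1}{129} - 5912}{-6701 + 13614} = \left(-12\right) \left(-66\right) + \frac{\frac{1}{129} - 5912}{6913} = 792 - \frac{762647}{891777} = \frac{705524737}{891777}$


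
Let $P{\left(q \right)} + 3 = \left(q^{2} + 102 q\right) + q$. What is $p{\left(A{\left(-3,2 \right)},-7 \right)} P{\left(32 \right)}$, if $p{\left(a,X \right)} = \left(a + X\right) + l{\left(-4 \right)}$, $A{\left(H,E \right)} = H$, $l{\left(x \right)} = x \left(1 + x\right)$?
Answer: $8634$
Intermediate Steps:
$P{\left(q \right)} = -3 + q^{2} + 103 q$ ($P{\left(q \right)} = -3 + \left(\left(q^{2} + 102 q\right) + q\right) = -3 + \left(q^{2} + 103 q\right) = -3 + q^{2} + 103 q$)
$p{\left(a,X \right)} = 12 + X + a$ ($p{\left(a,X \right)} = \left(a + X\right) - 4 \left(1 - 4\right) = \left(X + a\right) - -12 = \left(X + a\right) + 12 = 12 + X + a$)
$p{\left(A{\left(-3,2 \right)},-7 \right)} P{\left(32 \right)} = \left(12 - 7 - 3\right) \left(-3 + 32^{2} + 103 \cdot 32\right) = 2 \left(-3 + 1024 + 3296\right) = 2 \cdot 4317 = 8634$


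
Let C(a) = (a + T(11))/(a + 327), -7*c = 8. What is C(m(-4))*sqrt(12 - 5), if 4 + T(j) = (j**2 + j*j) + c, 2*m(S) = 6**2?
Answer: 1784*sqrt(7)/2415 ≈ 1.9545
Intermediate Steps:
m(S) = 18 (m(S) = (1/2)*6**2 = (1/2)*36 = 18)
c = -8/7 (c = -1/7*8 = -8/7 ≈ -1.1429)
T(j) = -36/7 + 2*j**2 (T(j) = -4 + ((j**2 + j*j) - 8/7) = -4 + ((j**2 + j**2) - 8/7) = -4 + (2*j**2 - 8/7) = -4 + (-8/7 + 2*j**2) = -36/7 + 2*j**2)
C(a) = (1658/7 + a)/(327 + a) (C(a) = (a + (-36/7 + 2*11**2))/(a + 327) = (a + (-36/7 + 2*121))/(327 + a) = (a + (-36/7 + 242))/(327 + a) = (a + 1658/7)/(327 + a) = (1658/7 + a)/(327 + a))
C(m(-4))*sqrt(12 - 5) = ((1658/7 + 18)/(327 + 18))*sqrt(12 - 5) = ((1784/7)/345)*sqrt(7) = ((1/345)*(1784/7))*sqrt(7) = 1784*sqrt(7)/2415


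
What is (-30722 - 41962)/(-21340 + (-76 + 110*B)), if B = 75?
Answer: 36342/6583 ≈ 5.5206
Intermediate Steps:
(-30722 - 41962)/(-21340 + (-76 + 110*B)) = (-30722 - 41962)/(-21340 + (-76 + 110*75)) = -72684/(-21340 + (-76 + 8250)) = -72684/(-21340 + 8174) = -72684/(-13166) = -72684*(-1/13166) = 36342/6583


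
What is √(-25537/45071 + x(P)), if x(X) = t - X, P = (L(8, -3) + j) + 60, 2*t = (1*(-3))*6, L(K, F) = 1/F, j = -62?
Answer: I*√132242505603/135213 ≈ 2.6895*I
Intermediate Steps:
t = -9 (t = ((1*(-3))*6)/2 = (-3*6)/2 = (½)*(-18) = -9)
P = -7/3 (P = (1/(-3) - 62) + 60 = (-⅓ - 62) + 60 = -187/3 + 60 = -7/3 ≈ -2.3333)
x(X) = -9 - X
√(-25537/45071 + x(P)) = √(-25537/45071 + (-9 - 1*(-7/3))) = √(-25537*1/45071 + (-9 + 7/3)) = √(-25537/45071 - 20/3) = √(-978031/135213) = I*√132242505603/135213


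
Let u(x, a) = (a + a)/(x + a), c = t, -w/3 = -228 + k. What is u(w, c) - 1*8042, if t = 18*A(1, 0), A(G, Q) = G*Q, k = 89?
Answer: -8042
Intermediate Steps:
w = 417 (w = -3*(-228 + 89) = -3*(-139) = 417)
t = 0 (t = 18*(1*0) = 18*0 = 0)
c = 0
u(x, a) = 2*a/(a + x) (u(x, a) = (2*a)/(a + x) = 2*a/(a + x))
u(w, c) - 1*8042 = 2*0/(0 + 417) - 1*8042 = 2*0/417 - 8042 = 2*0*(1/417) - 8042 = 0 - 8042 = -8042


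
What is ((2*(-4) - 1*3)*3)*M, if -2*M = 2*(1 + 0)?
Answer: 33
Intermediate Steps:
M = -1 (M = -(1 + 0) = -1 ≈ -1.0000)
((2*(-4) - 1*3)*3)*M = ((2*(-4) - 1*3)*3)*(-1) = ((-8 - 3)*3)*(-1) = -11*3*(-1) = -33*(-1) = 33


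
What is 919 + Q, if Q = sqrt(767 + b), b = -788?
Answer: 919 + I*sqrt(21) ≈ 919.0 + 4.5826*I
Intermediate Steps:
Q = I*sqrt(21) (Q = sqrt(767 - 788) = sqrt(-21) = I*sqrt(21) ≈ 4.5826*I)
919 + Q = 919 + I*sqrt(21)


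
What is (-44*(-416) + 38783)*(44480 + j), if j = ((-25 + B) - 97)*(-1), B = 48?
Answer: 2543454198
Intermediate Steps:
j = 74 (j = ((-25 + 48) - 97)*(-1) = (23 - 97)*(-1) = -74*(-1) = 74)
(-44*(-416) + 38783)*(44480 + j) = (-44*(-416) + 38783)*(44480 + 74) = (18304 + 38783)*44554 = 57087*44554 = 2543454198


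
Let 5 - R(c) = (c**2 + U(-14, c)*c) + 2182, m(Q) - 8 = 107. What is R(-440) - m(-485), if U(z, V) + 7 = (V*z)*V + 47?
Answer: -1192754292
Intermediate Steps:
U(z, V) = 40 + z*V**2 (U(z, V) = -7 + ((V*z)*V + 47) = -7 + (z*V**2 + 47) = -7 + (47 + z*V**2) = 40 + z*V**2)
m(Q) = 115 (m(Q) = 8 + 107 = 115)
R(c) = -2177 - c**2 - c*(40 - 14*c**2) (R(c) = 5 - ((c**2 + (40 - 14*c**2)*c) + 2182) = 5 - ((c**2 + c*(40 - 14*c**2)) + 2182) = 5 - (2182 + c**2 + c*(40 - 14*c**2)) = 5 + (-2182 - c**2 - c*(40 - 14*c**2)) = -2177 - c**2 - c*(40 - 14*c**2))
R(-440) - m(-485) = (-2177 - 1*(-440)**2 - 40*(-440) + 14*(-440)**3) - 1*115 = (-2177 - 1*193600 + 17600 + 14*(-85184000)) - 115 = (-2177 - 193600 + 17600 - 1192576000) - 115 = -1192754177 - 115 = -1192754292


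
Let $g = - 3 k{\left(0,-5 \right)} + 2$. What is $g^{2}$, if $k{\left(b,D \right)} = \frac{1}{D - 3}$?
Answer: $\frac{361}{64} \approx 5.6406$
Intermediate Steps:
$k{\left(b,D \right)} = \frac{1}{-3 + D}$
$g = \frac{19}{8}$ ($g = - \frac{3}{-3 - 5} + 2 = - \frac{3}{-8} + 2 = \left(-3\right) \left(- \frac{1}{8}\right) + 2 = \frac{3}{8} + 2 = \frac{19}{8} \approx 2.375$)
$g^{2} = \left(\frac{19}{8}\right)^{2} = \frac{361}{64}$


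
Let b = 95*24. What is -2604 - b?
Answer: -4884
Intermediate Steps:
b = 2280
-2604 - b = -2604 - 1*2280 = -2604 - 2280 = -4884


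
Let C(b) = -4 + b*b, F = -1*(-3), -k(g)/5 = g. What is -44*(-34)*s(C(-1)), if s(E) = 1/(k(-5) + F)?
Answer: 374/7 ≈ 53.429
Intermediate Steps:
k(g) = -5*g
F = 3
C(b) = -4 + b**2
s(E) = 1/28 (s(E) = 1/(-5*(-5) + 3) = 1/(25 + 3) = 1/28)
-44*(-34)*s(C(-1)) = -44*(-34)/28 = -(-1496)/28 = -1*(-374/7) = 374/7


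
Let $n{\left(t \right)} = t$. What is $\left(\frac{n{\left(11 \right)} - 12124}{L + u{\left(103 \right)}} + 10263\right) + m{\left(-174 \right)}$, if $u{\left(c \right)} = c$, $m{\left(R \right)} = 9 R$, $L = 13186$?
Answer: $\frac{115562320}{13289} \approx 8696.1$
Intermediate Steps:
$\left(\frac{n{\left(11 \right)} - 12124}{L + u{\left(103 \right)}} + 10263\right) + m{\left(-174 \right)} = \left(\frac{11 - 12124}{13186 + 103} + 10263\right) + 9 \left(-174\right) = \left(- \frac{12113}{13289} + 10263\right) - 1566 = \frac{136372894}{13289} - 1566 = \frac{115562320}{13289}$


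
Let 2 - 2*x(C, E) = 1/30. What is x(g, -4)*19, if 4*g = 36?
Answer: 1121/60 ≈ 18.683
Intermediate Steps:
g = 9 (g = (¼)*36 = 9)
x(C, E) = 59/60 (x(C, E) = 1 - ½/30 = 1 - ½*1/30 = 1 - 1/60 = 59/60)
x(g, -4)*19 = (59/60)*19 = 1121/60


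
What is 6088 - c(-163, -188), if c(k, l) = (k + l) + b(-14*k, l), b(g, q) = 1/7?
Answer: 45072/7 ≈ 6438.9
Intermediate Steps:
b(g, q) = 1/7
c(k, l) = 1/7 + k + l (c(k, l) = (k + l) + 1/7 = 1/7 + k + l)
6088 - c(-163, -188) = 6088 - (1/7 - 163 - 188) = 6088 - 1*(-2456/7) = 6088 + 2456/7 = 45072/7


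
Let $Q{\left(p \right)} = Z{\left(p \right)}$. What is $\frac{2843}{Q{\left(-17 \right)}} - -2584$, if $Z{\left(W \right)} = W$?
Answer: $\frac{41085}{17} \approx 2416.8$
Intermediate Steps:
$Q{\left(p \right)} = p$
$\frac{2843}{Q{\left(-17 \right)}} - -2584 = \frac{2843}{-17} - -2584 = 2843 \left(- \frac{1}{17}\right) + 2584 = - \frac{2843}{17} + 2584 = \frac{41085}{17}$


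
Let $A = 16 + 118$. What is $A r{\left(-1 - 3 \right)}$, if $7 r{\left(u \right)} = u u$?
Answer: $\frac{2144}{7} \approx 306.29$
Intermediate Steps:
$A = 134$
$r{\left(u \right)} = \frac{u^{2}}{7}$ ($r{\left(u \right)} = \frac{u u}{7} = \frac{u^{2}}{7}$)
$A r{\left(-1 - 3 \right)} = 134 \frac{\left(-1 - 3\right)^{2}}{7} = 134 \frac{\left(-4\right)^{2}}{7} = 134 \cdot \frac{1}{7} \cdot 16 = 134 \cdot \frac{16}{7} = \frac{2144}{7}$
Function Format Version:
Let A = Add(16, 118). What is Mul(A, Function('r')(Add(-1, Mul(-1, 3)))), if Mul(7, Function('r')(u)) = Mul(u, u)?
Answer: Rational(2144, 7) ≈ 306.29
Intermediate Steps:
A = 134
Function('r')(u) = Mul(Rational(1, 7), Pow(u, 2)) (Function('r')(u) = Mul(Rational(1, 7), Mul(u, u)) = Mul(Rational(1, 7), Pow(u, 2)))
Mul(A, Function('r')(Add(-1, Mul(-1, 3)))) = Mul(134, Mul(Rational(1, 7), Pow(Add(-1, Mul(-1, 3)), 2))) = Mul(134, Mul(Rational(1, 7), Pow(Add(-1, -3), 2))) = Mul(134, Mul(Rational(1, 7), Pow(-4, 2))) = Mul(134, Mul(Rational(1, 7), 16)) = Mul(134, Rational(16, 7)) = Rational(2144, 7)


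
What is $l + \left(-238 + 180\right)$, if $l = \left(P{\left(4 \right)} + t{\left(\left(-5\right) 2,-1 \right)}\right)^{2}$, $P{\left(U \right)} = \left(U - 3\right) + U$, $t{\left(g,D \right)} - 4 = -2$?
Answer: $-9$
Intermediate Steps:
$t{\left(g,D \right)} = 2$ ($t{\left(g,D \right)} = 4 - 2 = 2$)
$P{\left(U \right)} = -3 + 2 U$ ($P{\left(U \right)} = \left(-3 + U\right) + U = -3 + 2 U$)
$l = 49$ ($l = \left(\left(-3 + 2 \cdot 4\right) + 2\right)^{2} = \left(\left(-3 + 8\right) + 2\right)^{2} = \left(5 + 2\right)^{2} = 7^{2} = 49$)
$l + \left(-238 + 180\right) = 49 + \left(-238 + 180\right) = 49 - 58 = -9$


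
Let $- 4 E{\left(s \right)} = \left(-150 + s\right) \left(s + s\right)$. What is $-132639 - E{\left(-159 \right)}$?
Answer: $- \frac{216147}{2} \approx -1.0807 \cdot 10^{5}$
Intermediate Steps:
$E{\left(s \right)} = - \frac{s \left(-150 + s\right)}{2}$ ($E{\left(s \right)} = - \frac{\left(-150 + s\right) \left(s + s\right)}{4} = - \frac{\left(-150 + s\right) 2 s}{4} = - \frac{2 s \left(-150 + s\right)}{4} = - \frac{s \left(-150 + s\right)}{2}$)
$-132639 - E{\left(-159 \right)} = -132639 - \frac{1}{2} \left(-159\right) \left(150 - -159\right) = -132639 - \frac{1}{2} \left(-159\right) \left(150 + 159\right) = -132639 - \frac{1}{2} \left(-159\right) 309 = -132639 - - \frac{49131}{2} = -132639 + \frac{49131}{2} = - \frac{216147}{2}$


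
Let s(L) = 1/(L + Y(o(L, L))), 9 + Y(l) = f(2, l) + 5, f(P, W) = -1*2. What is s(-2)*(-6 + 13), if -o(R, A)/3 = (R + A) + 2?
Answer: -7/8 ≈ -0.87500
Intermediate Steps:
f(P, W) = -2
o(R, A) = -6 - 3*A - 3*R (o(R, A) = -3*((R + A) + 2) = -3*((A + R) + 2) = -3*(2 + A + R) = -6 - 3*A - 3*R)
Y(l) = -6 (Y(l) = -9 + (-2 + 5) = -9 + 3 = -6)
s(L) = 1/(-6 + L) (s(L) = 1/(L - 6) = 1/(-6 + L))
s(-2)*(-6 + 13) = (-6 + 13)/(-6 - 2) = 7/(-8) = -1/8*7 = -7/8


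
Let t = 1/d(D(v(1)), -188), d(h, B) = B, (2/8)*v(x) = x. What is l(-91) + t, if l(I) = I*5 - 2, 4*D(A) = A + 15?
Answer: -85917/188 ≈ -457.01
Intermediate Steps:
v(x) = 4*x
D(A) = 15/4 + A/4 (D(A) = (A + 15)/4 = (15 + A)/4 = 15/4 + A/4)
t = -1/188 (t = 1/(-188) = -1/188 ≈ -0.0053191)
l(I) = -2 + 5*I (l(I) = 5*I - 2 = -2 + 5*I)
l(-91) + t = (-2 + 5*(-91)) - 1/188 = (-2 - 455) - 1/188 = -457 - 1/188 = -85917/188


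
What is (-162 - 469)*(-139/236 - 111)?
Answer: 16617385/236 ≈ 70413.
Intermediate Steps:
(-162 - 469)*(-139/236 - 111) = -631*(-139*1/236 - 111) = -631*(-139/236 - 111) = -631*(-26335/236) = 16617385/236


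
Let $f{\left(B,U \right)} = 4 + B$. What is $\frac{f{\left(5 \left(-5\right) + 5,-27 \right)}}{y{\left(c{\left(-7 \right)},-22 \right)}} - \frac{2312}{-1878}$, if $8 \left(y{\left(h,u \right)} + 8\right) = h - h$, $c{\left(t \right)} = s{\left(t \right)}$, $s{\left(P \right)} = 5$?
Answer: $\frac{3034}{939} \approx 3.2311$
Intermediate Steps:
$c{\left(t \right)} = 5$
$y{\left(h,u \right)} = -8$ ($y{\left(h,u \right)} = -8 + \frac{h - h}{8} = -8 + \frac{1}{8} \cdot 0 = -8 + 0 = -8$)
$\frac{f{\left(5 \left(-5\right) + 5,-27 \right)}}{y{\left(c{\left(-7 \right)},-22 \right)}} - \frac{2312}{-1878} = \frac{4 + \left(5 \left(-5\right) + 5\right)}{-8} - \frac{2312}{-1878} = \left(4 + \left(-25 + 5\right)\right) \left(- \frac{1}{8}\right) - - \frac{1156}{939} = \left(4 - 20\right) \left(- \frac{1}{8}\right) + \frac{1156}{939} = \left(-16\right) \left(- \frac{1}{8}\right) + \frac{1156}{939} = 2 + \frac{1156}{939} = \frac{3034}{939}$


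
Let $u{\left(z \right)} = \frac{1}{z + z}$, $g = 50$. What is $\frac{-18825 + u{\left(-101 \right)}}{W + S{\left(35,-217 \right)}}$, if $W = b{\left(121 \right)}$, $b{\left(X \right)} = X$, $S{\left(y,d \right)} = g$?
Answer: $- \frac{3802651}{34542} \approx -110.09$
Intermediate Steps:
$u{\left(z \right)} = \frac{1}{2 z}$
$S{\left(y,d \right)} = 50$
$W = 121$
$\frac{-18825 + u{\left(-101 \right)}}{W + S{\left(35,-217 \right)}} = \frac{-18825 + \frac{1}{2 \left(-101\right)}}{121 + 50} = \frac{-18825 + \frac{1}{2} \left(- \frac{1}{101}\right)}{171} = \left(-18825 - \frac{1}{202}\right) \frac{1}{171} = \left(- \frac{3802651}{202}\right) \frac{1}{171} = - \frac{3802651}{34542}$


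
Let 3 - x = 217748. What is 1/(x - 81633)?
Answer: -1/299378 ≈ -3.3403e-6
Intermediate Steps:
x = -217745 (x = 3 - 1*217748 = 3 - 217748 = -217745)
1/(x - 81633) = 1/(-217745 - 81633) = 1/(-299378) = -1/299378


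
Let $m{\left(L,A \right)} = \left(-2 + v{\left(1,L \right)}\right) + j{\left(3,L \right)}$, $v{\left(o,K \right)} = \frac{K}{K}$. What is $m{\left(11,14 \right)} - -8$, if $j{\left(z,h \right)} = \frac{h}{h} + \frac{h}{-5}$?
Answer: $\frac{29}{5} \approx 5.8$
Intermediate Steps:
$v{\left(o,K \right)} = 1$
$j{\left(z,h \right)} = 1 - \frac{h}{5}$ ($j{\left(z,h \right)} = 1 + h \left(- \frac{1}{5}\right) = 1 - \frac{h}{5}$)
$m{\left(L,A \right)} = - \frac{L}{5}$ ($m{\left(L,A \right)} = \left(-2 + 1\right) - \left(-1 + \frac{L}{5}\right) = -1 - \left(-1 + \frac{L}{5}\right) = - \frac{L}{5}$)
$m{\left(11,14 \right)} - -8 = \left(- \frac{1}{5}\right) 11 - -8 = - \frac{11}{5} + 8 = \frac{29}{5}$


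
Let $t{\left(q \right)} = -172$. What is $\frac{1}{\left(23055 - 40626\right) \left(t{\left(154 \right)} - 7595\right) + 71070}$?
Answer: $\frac{1}{136545027} \approx 7.3236 \cdot 10^{-9}$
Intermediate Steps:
$\frac{1}{\left(23055 - 40626\right) \left(t{\left(154 \right)} - 7595\right) + 71070} = \frac{1}{\left(23055 - 40626\right) \left(-172 - 7595\right) + 71070} = \frac{1}{- 17571 \left(-172 - 7595\right) + 71070} = \frac{1}{\left(-17571\right) \left(-7767\right) + 71070} = \frac{1}{136473957 + 71070} = \frac{1}{136545027}$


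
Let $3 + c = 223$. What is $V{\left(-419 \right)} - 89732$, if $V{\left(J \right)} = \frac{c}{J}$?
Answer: $- \frac{37597928}{419} \approx -89733.0$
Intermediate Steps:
$c = 220$ ($c = -3 + 223 = 220$)
$V{\left(J \right)} = \frac{220}{J}$
$V{\left(-419 \right)} - 89732 = \frac{220}{-419} - 89732 = 220 \left(- \frac{1}{419}\right) - 89732 = - \frac{220}{419} - 89732 = - \frac{37597928}{419}$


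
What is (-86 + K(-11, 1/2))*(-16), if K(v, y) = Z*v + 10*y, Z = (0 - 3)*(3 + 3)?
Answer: -1872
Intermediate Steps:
Z = -18 (Z = -3*6 = -18)
K(v, y) = -18*v + 10*y
(-86 + K(-11, 1/2))*(-16) = (-86 + (-18*(-11) + 10*(1/2)))*(-16) = (-86 + (198 + 10*(1*(1/2))))*(-16) = (-86 + (198 + 10*(1/2)))*(-16) = (-86 + (198 + 5))*(-16) = (-86 + 203)*(-16) = 117*(-16) = -1872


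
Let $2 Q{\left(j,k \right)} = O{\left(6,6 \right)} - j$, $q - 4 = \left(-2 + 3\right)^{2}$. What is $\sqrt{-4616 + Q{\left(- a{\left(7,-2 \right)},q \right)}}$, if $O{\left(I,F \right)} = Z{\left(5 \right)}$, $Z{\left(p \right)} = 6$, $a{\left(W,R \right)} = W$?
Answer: $\frac{i \sqrt{18438}}{2} \approx 67.893 i$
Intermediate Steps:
$q = 5$ ($q = 4 + \left(-2 + 3\right)^{2} = 4 + 1^{2} = 4 + 1 = 5$)
$O{\left(I,F \right)} = 6$
$Q{\left(j,k \right)} = 3 - \frac{j}{2}$ ($Q{\left(j,k \right)} = \frac{6 - j}{2} = 3 - \frac{j}{2}$)
$\sqrt{-4616 + Q{\left(- a{\left(7,-2 \right)},q \right)}} = \sqrt{-4616 - \left(-3 + \frac{\left(-1\right) 7}{2}\right)} = \sqrt{-4616 + \left(3 - - \frac{7}{2}\right)} = \sqrt{-4616 + \left(3 + \frac{7}{2}\right)} = \sqrt{-4616 + \frac{13}{2}} = \sqrt{- \frac{9219}{2}} = \frac{i \sqrt{18438}}{2}$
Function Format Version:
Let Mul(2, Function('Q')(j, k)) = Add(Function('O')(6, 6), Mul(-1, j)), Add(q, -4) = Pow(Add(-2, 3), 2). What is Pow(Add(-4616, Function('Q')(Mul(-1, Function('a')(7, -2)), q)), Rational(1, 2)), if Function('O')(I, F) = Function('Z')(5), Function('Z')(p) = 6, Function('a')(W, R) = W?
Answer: Mul(Rational(1, 2), I, Pow(18438, Rational(1, 2))) ≈ Mul(67.893, I)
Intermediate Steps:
q = 5 (q = Add(4, Pow(Add(-2, 3), 2)) = Add(4, Pow(1, 2)) = Add(4, 1) = 5)
Function('O')(I, F) = 6
Function('Q')(j, k) = Add(3, Mul(Rational(-1, 2), j)) (Function('Q')(j, k) = Mul(Rational(1, 2), Add(6, Mul(-1, j))) = Add(3, Mul(Rational(-1, 2), j)))
Pow(Add(-4616, Function('Q')(Mul(-1, Function('a')(7, -2)), q)), Rational(1, 2)) = Pow(Add(-4616, Add(3, Mul(Rational(-1, 2), Mul(-1, 7)))), Rational(1, 2)) = Pow(Add(-4616, Add(3, Mul(Rational(-1, 2), -7))), Rational(1, 2)) = Pow(Add(-4616, Add(3, Rational(7, 2))), Rational(1, 2)) = Pow(Add(-4616, Rational(13, 2)), Rational(1, 2)) = Pow(Rational(-9219, 2), Rational(1, 2)) = Mul(Rational(1, 2), I, Pow(18438, Rational(1, 2)))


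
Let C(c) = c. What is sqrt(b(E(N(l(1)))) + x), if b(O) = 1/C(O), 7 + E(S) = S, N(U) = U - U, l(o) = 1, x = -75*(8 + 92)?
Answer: I*sqrt(367507)/7 ≈ 86.603*I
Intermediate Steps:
x = -7500 (x = -75*100 = -7500)
N(U) = 0
E(S) = -7 + S
b(O) = 1/O
sqrt(b(E(N(l(1)))) + x) = sqrt(1/(-7 + 0) - 7500) = sqrt(1/(-7) - 7500) = sqrt(-1/7 - 7500) = sqrt(-52501/7) = I*sqrt(367507)/7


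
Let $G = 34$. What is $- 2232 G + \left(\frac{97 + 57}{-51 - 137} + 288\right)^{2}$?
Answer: $\frac{58183657}{8836} \approx 6584.8$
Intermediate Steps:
$- 2232 G + \left(\frac{97 + 57}{-51 - 137} + 288\right)^{2} = \left(-2232\right) 34 + \left(\frac{97 + 57}{-51 - 137} + 288\right)^{2} = -75888 + \left(\frac{154}{-188} + 288\right)^{2} = -75888 + \left(154 \left(- \frac{1}{188}\right) + 288\right)^{2} = -75888 + \left(- \frac{77}{94} + 288\right)^{2} = -75888 + \left(\frac{26995}{94}\right)^{2} = -75888 + \frac{728730025}{8836} = \frac{58183657}{8836}$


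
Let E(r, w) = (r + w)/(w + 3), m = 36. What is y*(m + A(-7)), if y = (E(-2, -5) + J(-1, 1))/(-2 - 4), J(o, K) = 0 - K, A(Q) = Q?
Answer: -145/12 ≈ -12.083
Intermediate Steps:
J(o, K) = -K
E(r, w) = (r + w)/(3 + w)
y = -5/12 (y = ((-2 - 5)/(3 - 5) - 1*1)/(-2 - 4) = (-7/(-2) - 1)/(-6) = (-1/2*(-7) - 1)*(-1/6) = (7/2 - 1)*(-1/6) = (5/2)*(-1/6) = -5/12 ≈ -0.41667)
y*(m + A(-7)) = -5*(36 - 7)/12 = -5/12*29 = -145/12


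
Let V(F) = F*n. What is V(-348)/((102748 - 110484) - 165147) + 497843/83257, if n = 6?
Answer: 86242431985/14393719931 ≈ 5.9917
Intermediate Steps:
V(F) = 6*F (V(F) = F*6 = 6*F)
V(-348)/((102748 - 110484) - 165147) + 497843/83257 = (6*(-348))/((102748 - 110484) - 165147) + 497843/83257 = -2088/(-7736 - 165147) + 497843*(1/83257) = -2088/(-172883) + 497843/83257 = -2088*(-1/172883) + 497843/83257 = 2088/172883 + 497843/83257 = 86242431985/14393719931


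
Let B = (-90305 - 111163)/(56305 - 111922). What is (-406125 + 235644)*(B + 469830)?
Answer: -1484931367518006/18539 ≈ -8.0098e+10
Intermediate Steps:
B = 67156/18539 (B = -201468/(-55617) = -201468*(-1/55617) = 67156/18539 ≈ 3.6224)
(-406125 + 235644)*(B + 469830) = (-406125 + 235644)*(67156/18539 + 469830) = -170481*8710245526/18539 = -1484931367518006/18539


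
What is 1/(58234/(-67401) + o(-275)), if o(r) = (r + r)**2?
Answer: 67401/20388744266 ≈ 3.3058e-6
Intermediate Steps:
o(r) = 4*r**2 (o(r) = (2*r)**2 = 4*r**2)
1/(58234/(-67401) + o(-275)) = 1/(58234/(-67401) + 4*(-275)**2) = 1/(58234*(-1/67401) + 4*75625) = 1/(-58234/67401 + 302500) = 1/(20388744266/67401) = 67401/20388744266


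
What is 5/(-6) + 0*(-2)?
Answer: -⅚ ≈ -0.83333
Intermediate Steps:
5/(-6) + 0*(-2) = 5*(-⅙) + 0 = -⅚ + 0 = -⅚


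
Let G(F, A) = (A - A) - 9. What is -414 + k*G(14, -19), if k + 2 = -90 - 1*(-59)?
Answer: -117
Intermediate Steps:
k = -33 (k = -2 + (-90 - 1*(-59)) = -2 + (-90 + 59) = -2 - 31 = -33)
G(F, A) = -9 (G(F, A) = 0 - 9 = -9)
-414 + k*G(14, -19) = -414 - 33*(-9) = -414 + 297 = -117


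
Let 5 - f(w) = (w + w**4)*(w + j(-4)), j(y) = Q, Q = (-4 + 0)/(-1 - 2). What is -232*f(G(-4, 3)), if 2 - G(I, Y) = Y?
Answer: -1160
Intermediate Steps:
G(I, Y) = 2 - Y
Q = 4/3 (Q = -4/(-3) = -4*(-1/3) = 4/3 ≈ 1.3333)
j(y) = 4/3
f(w) = 5 - (4/3 + w)*(w + w**4) (f(w) = 5 - (w + w**4)*(w + 4/3) = 5 - (w + w**4)*(4/3 + w) = 5 - (4/3 + w)*(w + w**4))
-232*f(G(-4, 3)) = -232*(5 - (2 - 1*3)**2 - (2 - 1*3)**5 - 4*(2 - 1*3)/3 - 4*(2 - 1*3)**4/3) = -232*(5 - (2 - 3)**2 - (2 - 3)**5 - 4*(2 - 3)/3 - 4*(2 - 3)**4/3) = -232*(5 - 1*(-1)**2 - 1*(-1)**5 - 4/3*(-1) - 4/3*(-1)**4) = -232*(5 - 1*1 - 1*(-1) + 4/3 - 4/3*1) = -232*(5 - 1 + 1 + 4/3 - 4/3) = -232*5 = -1160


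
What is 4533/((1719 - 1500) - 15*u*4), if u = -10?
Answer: 1511/273 ≈ 5.5348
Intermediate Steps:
4533/((1719 - 1500) - 15*u*4) = 4533/((1719 - 1500) - 15*(-10)*4) = 4533/(219 + 150*4) = 4533/(219 + 600) = 4533/819 = 4533*(1/819) = 1511/273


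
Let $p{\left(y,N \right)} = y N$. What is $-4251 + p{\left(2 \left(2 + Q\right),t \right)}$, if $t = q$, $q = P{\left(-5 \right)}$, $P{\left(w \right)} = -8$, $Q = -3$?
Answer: $-4235$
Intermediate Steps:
$q = -8$
$t = -8$
$p{\left(y,N \right)} = N y$
$-4251 + p{\left(2 \left(2 + Q\right),t \right)} = -4251 - 8 \cdot 2 \left(2 - 3\right) = -4251 - 8 \cdot 2 \left(-1\right) = -4251 - -16 = -4251 + 16 = -4235$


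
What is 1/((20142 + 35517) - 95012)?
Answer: -1/39353 ≈ -2.5411e-5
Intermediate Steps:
1/((20142 + 35517) - 95012) = 1/(55659 - 95012) = 1/(-39353) = -1/39353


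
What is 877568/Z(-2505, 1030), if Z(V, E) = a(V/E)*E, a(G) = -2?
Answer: -219392/515 ≈ -426.00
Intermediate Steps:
Z(V, E) = -2*E
877568/Z(-2505, 1030) = 877568/((-2*1030)) = 877568/(-2060) = 877568*(-1/2060) = -219392/515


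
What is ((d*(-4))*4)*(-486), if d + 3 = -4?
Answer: -54432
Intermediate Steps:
d = -7 (d = -3 - 4 = -7)
((d*(-4))*4)*(-486) = (-7*(-4)*4)*(-486) = (28*4)*(-486) = 112*(-486) = -54432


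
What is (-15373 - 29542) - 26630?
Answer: -71545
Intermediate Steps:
(-15373 - 29542) - 26630 = -44915 - 26630 = -71545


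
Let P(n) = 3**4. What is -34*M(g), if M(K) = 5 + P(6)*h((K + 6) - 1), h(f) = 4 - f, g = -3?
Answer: -5678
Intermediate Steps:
P(n) = 81
M(K) = -76 - 81*K (M(K) = 5 + 81*(4 - ((K + 6) - 1)) = 5 + 81*(4 - ((6 + K) - 1)) = 5 + 81*(4 - (5 + K)) = 5 + 81*(4 + (-5 - K)) = 5 + 81*(-1 - K) = 5 + (-81 - 81*K) = -76 - 81*K)
-34*M(g) = -34*(-76 - 81*(-3)) = -34*(-76 + 243) = -34*167 = -5678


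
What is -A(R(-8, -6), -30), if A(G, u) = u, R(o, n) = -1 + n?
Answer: 30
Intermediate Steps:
-A(R(-8, -6), -30) = -1*(-30) = 30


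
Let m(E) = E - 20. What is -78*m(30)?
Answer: -780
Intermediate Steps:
m(E) = -20 + E
-78*m(30) = -78*(-20 + 30) = -78*10 = -780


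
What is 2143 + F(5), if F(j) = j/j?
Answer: 2144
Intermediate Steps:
F(j) = 1
2143 + F(5) = 2143 + 1 = 2144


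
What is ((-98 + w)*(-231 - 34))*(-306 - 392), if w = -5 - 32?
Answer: -24970950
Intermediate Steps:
w = -37
((-98 + w)*(-231 - 34))*(-306 - 392) = ((-98 - 37)*(-231 - 34))*(-306 - 392) = -135*(-265)*(-698) = 35775*(-698) = -24970950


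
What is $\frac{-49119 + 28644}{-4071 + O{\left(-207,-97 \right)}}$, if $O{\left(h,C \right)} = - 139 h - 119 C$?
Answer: $- \frac{4095}{7249} \approx -0.56491$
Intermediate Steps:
$\frac{-49119 + 28644}{-4071 + O{\left(-207,-97 \right)}} = \frac{-49119 + 28644}{-4071 - -40316} = - \frac{20475}{-4071 + \left(28773 + 11543\right)} = - \frac{20475}{-4071 + 40316} = - \frac{20475}{36245} = \left(-20475\right) \frac{1}{36245} = - \frac{4095}{7249}$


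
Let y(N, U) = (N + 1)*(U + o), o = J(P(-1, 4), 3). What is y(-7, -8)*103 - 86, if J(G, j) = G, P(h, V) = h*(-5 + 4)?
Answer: 4240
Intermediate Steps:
P(h, V) = -h (P(h, V) = h*(-1) = -h)
o = 1 (o = -1*(-1) = 1)
y(N, U) = (1 + N)*(1 + U) (y(N, U) = (N + 1)*(U + 1) = (1 + N)*(1 + U))
y(-7, -8)*103 - 86 = (1 - 7 - 8 - 7*(-8))*103 - 86 = (1 - 7 - 8 + 56)*103 - 86 = 42*103 - 86 = 4326 - 86 = 4240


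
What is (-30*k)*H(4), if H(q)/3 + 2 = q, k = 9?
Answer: -1620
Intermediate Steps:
H(q) = -6 + 3*q
(-30*k)*H(4) = (-30*9)*(-6 + 3*4) = -270*(-6 + 12) = -270*6 = -1620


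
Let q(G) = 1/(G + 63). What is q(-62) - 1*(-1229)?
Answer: 1230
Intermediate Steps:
q(G) = 1/(63 + G)
q(-62) - 1*(-1229) = 1/(63 - 62) - 1*(-1229) = 1/1 + 1229 = 1 + 1229 = 1230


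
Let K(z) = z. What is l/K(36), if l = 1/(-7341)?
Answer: -1/264276 ≈ -3.7839e-6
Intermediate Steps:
l = -1/7341 ≈ -0.00013622
l/K(36) = -1/7341/36 = -1/7341*1/36 = -1/264276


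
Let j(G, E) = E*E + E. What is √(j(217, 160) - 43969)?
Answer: I*√18209 ≈ 134.94*I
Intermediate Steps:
j(G, E) = E + E² (j(G, E) = E² + E = E + E²)
√(j(217, 160) - 43969) = √(160*(1 + 160) - 43969) = √(160*161 - 43969) = √(25760 - 43969) = √(-18209) = I*√18209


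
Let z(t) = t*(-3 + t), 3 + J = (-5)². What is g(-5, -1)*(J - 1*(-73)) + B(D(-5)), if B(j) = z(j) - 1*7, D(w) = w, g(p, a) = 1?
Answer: 128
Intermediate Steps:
J = 22 (J = -3 + (-5)² = -3 + 25 = 22)
B(j) = -7 + j*(-3 + j) (B(j) = j*(-3 + j) - 1*7 = j*(-3 + j) - 7 = -7 + j*(-3 + j))
g(-5, -1)*(J - 1*(-73)) + B(D(-5)) = 1*(22 - 1*(-73)) + (-7 - 5*(-3 - 5)) = 1*(22 + 73) + (-7 - 5*(-8)) = 1*95 + (-7 + 40) = 95 + 33 = 128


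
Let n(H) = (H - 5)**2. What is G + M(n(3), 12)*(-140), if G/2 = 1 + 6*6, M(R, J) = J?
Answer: -1606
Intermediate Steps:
n(H) = (-5 + H)**2
G = 74 (G = 2*(1 + 6*6) = 2*(1 + 36) = 2*37 = 74)
G + M(n(3), 12)*(-140) = 74 + 12*(-140) = 74 - 1680 = -1606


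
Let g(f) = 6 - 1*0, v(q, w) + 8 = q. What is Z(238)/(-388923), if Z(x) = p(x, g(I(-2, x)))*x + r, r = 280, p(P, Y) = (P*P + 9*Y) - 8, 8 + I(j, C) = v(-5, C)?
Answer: -4497500/129641 ≈ -34.692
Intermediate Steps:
v(q, w) = -8 + q
I(j, C) = -21 (I(j, C) = -8 + (-8 - 5) = -8 - 13 = -21)
g(f) = 6 (g(f) = 6 + 0 = 6)
p(P, Y) = -8 + P² + 9*Y (p(P, Y) = (P² + 9*Y) - 8 = -8 + P² + 9*Y)
Z(x) = 280 + x*(46 + x²) (Z(x) = (-8 + x² + 9*6)*x + 280 = (-8 + x² + 54)*x + 280 = (46 + x²)*x + 280 = x*(46 + x²) + 280 = 280 + x*(46 + x²))
Z(238)/(-388923) = (280 + 238*(46 + 238²))/(-388923) = (280 + 238*(46 + 56644))*(-1/388923) = (280 + 238*56690)*(-1/388923) = (280 + 13492220)*(-1/388923) = 13492500*(-1/388923) = -4497500/129641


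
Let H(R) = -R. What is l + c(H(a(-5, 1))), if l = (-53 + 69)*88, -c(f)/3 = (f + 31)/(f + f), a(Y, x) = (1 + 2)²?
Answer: 4235/3 ≈ 1411.7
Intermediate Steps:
a(Y, x) = 9 (a(Y, x) = 3² = 9)
c(f) = -3*(31 + f)/(2*f) (c(f) = -3*(f + 31)/(f + f) = -3*(31 + f)/(2*f))
l = 1408 (l = 16*88 = 1408)
l + c(H(a(-5, 1))) = 1408 + 3*(-31 - (-1)*9)/(2*((-1*9))) = 1408 + (3/2)*(-31 - 1*(-9))/(-9) = 1408 + (3/2)*(-⅑)*(-31 + 9) = 1408 + (3/2)*(-⅑)*(-22) = 1408 + 11/3 = 4235/3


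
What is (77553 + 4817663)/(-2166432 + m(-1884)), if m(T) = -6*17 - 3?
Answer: -4895216/2166537 ≈ -2.2595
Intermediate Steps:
m(T) = -105 (m(T) = -102 - 3 = -105)
(77553 + 4817663)/(-2166432 + m(-1884)) = (77553 + 4817663)/(-2166432 - 105) = 4895216/(-2166537) = 4895216*(-1/2166537) = -4895216/2166537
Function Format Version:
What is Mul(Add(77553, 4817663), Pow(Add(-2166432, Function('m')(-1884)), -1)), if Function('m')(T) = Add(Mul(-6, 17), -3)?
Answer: Rational(-4895216, 2166537) ≈ -2.2595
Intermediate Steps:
Function('m')(T) = -105 (Function('m')(T) = Add(-102, -3) = -105)
Mul(Add(77553, 4817663), Pow(Add(-2166432, Function('m')(-1884)), -1)) = Mul(Add(77553, 4817663), Pow(Add(-2166432, -105), -1)) = Mul(4895216, Pow(-2166537, -1)) = Mul(4895216, Rational(-1, 2166537)) = Rational(-4895216, 2166537)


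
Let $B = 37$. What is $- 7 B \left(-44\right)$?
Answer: $11396$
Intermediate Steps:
$- 7 B \left(-44\right) = \left(-7\right) 37 \left(-44\right) = \left(-259\right) \left(-44\right) = 11396$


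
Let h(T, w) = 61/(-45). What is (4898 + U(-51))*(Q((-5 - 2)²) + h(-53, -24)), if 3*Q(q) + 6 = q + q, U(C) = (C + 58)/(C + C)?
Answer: 658957891/4590 ≈ 1.4356e+5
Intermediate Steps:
U(C) = (58 + C)/(2*C) (U(C) = (58 + C)/((2*C)) = (58 + C)*(1/(2*C)) = (58 + C)/(2*C))
Q(q) = -2 + 2*q/3 (Q(q) = -2 + (q + q)/3 = -2 + (2*q)/3 = -2 + 2*q/3)
h(T, w) = -61/45 (h(T, w) = 61*(-1/45) = -61/45)
(4898 + U(-51))*(Q((-5 - 2)²) + h(-53, -24)) = (4898 + (½)*(58 - 51)/(-51))*((-2 + 2*(-5 - 2)²/3) - 61/45) = (4898 + (½)*(-1/51)*7)*((-2 + (⅔)*(-7)²) - 61/45) = (4898 - 7/102)*((-2 + (⅔)*49) - 61/45) = 499589*((-2 + 98/3) - 61/45)/102 = 499589*(92/3 - 61/45)/102 = (499589/102)*(1319/45) = 658957891/4590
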